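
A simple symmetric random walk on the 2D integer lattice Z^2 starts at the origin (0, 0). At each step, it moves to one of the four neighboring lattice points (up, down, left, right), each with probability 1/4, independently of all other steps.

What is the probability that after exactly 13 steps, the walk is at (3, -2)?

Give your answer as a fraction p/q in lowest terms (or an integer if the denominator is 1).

Answer: 306735/16777216

Derivation:
Let h be the number of horizontal steps (so 13-h are vertical). To end at (3,-2) need (h+3)/2 right-steps and ((13-h)-2)/2 up-steps.
Sum over h with 3 ≤ h ≤ 11, h ≡ 1 (mod 2), 13-h ≡ 0 (mod 2):
h=3: C(13,3)·C(3,3)·C(10,4) = 286·1·210 = 60060
h=5: C(13,5)·C(5,4)·C(8,3) = 1287·5·56 = 360360
h=7: C(13,7)·C(7,5)·C(6,2) = 1716·21·15 = 540540
h=9: C(13,9)·C(9,6)·C(4,1) = 715·84·4 = 240240
h=11: C(13,11)·C(11,7)·C(2,0) = 78·330·1 = 25740
Total favorable: 1226940
Total paths: 4^13 = 67108864
P = 1226940/67108864 = 306735/16777216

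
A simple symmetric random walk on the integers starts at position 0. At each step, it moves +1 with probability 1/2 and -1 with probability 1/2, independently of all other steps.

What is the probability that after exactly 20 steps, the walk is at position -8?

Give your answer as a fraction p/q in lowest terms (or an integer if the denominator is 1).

Answer: 4845/131072

Derivation:
To reach position -8 after 20 steps: need 6 steps of +1 and 14 of -1.
Favorable paths: C(20,6) = 38760
Total paths: 2^20 = 1048576
P = 38760/1048576 = 4845/131072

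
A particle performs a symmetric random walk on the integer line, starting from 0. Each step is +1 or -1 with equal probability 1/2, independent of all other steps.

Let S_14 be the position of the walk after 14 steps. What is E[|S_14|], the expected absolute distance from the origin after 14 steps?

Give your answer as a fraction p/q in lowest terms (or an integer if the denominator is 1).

S_14 takes values m ≡ 0 (mod 2) with |m| ≤ 14; P(S_14=m) = C(14,(14+m)/2)/2^14.
Total paths: 2^14 = 16384
Distribution: P(S=-14)=1/16384, P(S=-12)=14/16384, P(S=-10)=91/16384, P(S=-8)=364/16384, P(S=-6)=1001/16384, P(S=-4)=2002/16384, P(S=-2)=3003/16384, P(S=0)=3432/16384, P(S=2)=3003/16384, P(S=4)=2002/16384, P(S=6)=1001/16384, P(S=8)=364/16384, P(S=10)=91/16384, P(S=12)=14/16384, P(S=14)=1/16384
E[|S_14|] = Σ_m |m|·P(S_14=m) = 48048/16384 = 3003/1024

Answer: 3003/1024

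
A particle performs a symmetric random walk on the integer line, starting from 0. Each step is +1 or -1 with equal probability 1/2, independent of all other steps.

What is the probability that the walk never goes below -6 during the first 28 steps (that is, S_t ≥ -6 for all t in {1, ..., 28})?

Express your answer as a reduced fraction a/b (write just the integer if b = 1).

Let f(t,s) = #length-t paths at position s with S_1..S_t all ≥ -6.
f(t,s) = f(t-1,s-1) + f(t-1,s+1) for s ≥ -6; f(t,s) = 0 for s < -6.
t=0: f(0,0)=1
t=1: f(1,-1)=1 f(1,1)=1
t=2: f(2,-2)=1 f(2,0)=2 f(2,2)=1
t=3: f(3,-3)=1 f(3,-1)=3 f(3,1)=3 f(3,3)=1
t=4: f(4,-4)=1 f(4,-2)=4 f(4,0)=6 f(4,2)=4 f(4,4)=1
t=5: f(5,-5)=1 f(5,-3)=5 f(5,-1)=10 f(5,1)=10 f(5,3)=5 f(5,5)=1
t=6: f(6,-6)=1 f(6,-4)=6 f(6,-2)=15 f(6,0)=20 f(6,2)=15 f(6,4)=6 f(6,6)=1
t=7: f(7,-5)=7 f(7,-3)=21 f(7,-1)=35 f(7,1)=35 f(7,3)=21 f(7,5)=7 f(7,7)=1
t=8: f(8,-6)=7 f(8,-4)=28 f(8,-2)=56 f(8,0)=70 f(8,2)=56 f(8,4)=28 f(8,6)=8 f(8,8)=1
t=9: f(9,-5)=35 f(9,-3)=84 f(9,-1)=126 f(9,1)=126 f(9,3)=84 f(9,5)=36 f(9,7)=9 f(9,9)=1
t=10: f(10,-6)=35 f(10,-4)=119 f(10,-2)=210 f(10,0)=252 f(10,2)=210 f(10,4)=120 f(10,6)=45 f(10,8)=10 f(10,10)=1
t=11: f(11,-5)=154 f(11,-3)=329 f(11,-1)=462 f(11,1)=462 f(11,3)=330 f(11,5)=165 f(11,7)=55 f(11,9)=11 f(11,11)=1
t=12: f(12,-6)=154 f(12,-4)=483 f(12,-2)=791 f(12,0)=924 f(12,2)=792 f(12,4)=495 f(12,6)=220 f(12,8)=66 f(12,10)=12 f(12,12)=1
t=13: f(13,-5)=637 f(13,-3)=1274 f(13,-1)=1715 f(13,1)=1716 f(13,3)=1287 f(13,5)=715 f(13,7)=286 f(13,9)=78 f(13,11)=13 f(13,13)=1
t=14: f(14,-6)=637 f(14,-4)=1911 f(14,-2)=2989 f(14,0)=3431 f(14,2)=3003 f(14,4)=2002 f(14,6)=1001 f(14,8)=364 f(14,10)=91 f(14,12)=14 f(14,14)=1
t=15: f(15,-5)=2548 f(15,-3)=4900 f(15,-1)=6420 f(15,1)=6434 f(15,3)=5005 f(15,5)=3003 f(15,7)=1365 f(15,9)=455 f(15,11)=105 f(15,13)=15 f(15,15)=1
t=16: f(16,-6)=2548 f(16,-4)=7448 f(16,-2)=11320 f(16,0)=12854 f(16,2)=11439 f(16,4)=8008 f(16,6)=4368 f(16,8)=1820 f(16,10)=560 f(16,12)=120 f(16,14)=16 f(16,16)=1
t=17: f(17,-5)=9996 f(17,-3)=18768 f(17,-1)=24174 f(17,1)=24293 f(17,3)=19447 f(17,5)=12376 f(17,7)=6188 f(17,9)=2380 f(17,11)=680 f(17,13)=136 f(17,15)=17 f(17,17)=1
t=18: f(18,-6)=9996 f(18,-4)=28764 f(18,-2)=42942 f(18,0)=48467 f(18,2)=43740 f(18,4)=31823 f(18,6)=18564 f(18,8)=8568 f(18,10)=3060 f(18,12)=816 f(18,14)=153 f(18,16)=18 f(18,18)=1
t=19: f(19,-5)=38760 f(19,-3)=71706 f(19,-1)=91409 f(19,1)=92207 f(19,3)=75563 f(19,5)=50387 f(19,7)=27132 f(19,9)=11628 f(19,11)=3876 f(19,13)=969 f(19,15)=171 f(19,17)=19 f(19,19)=1
t=20: f(20,-6)=38760 f(20,-4)=110466 f(20,-2)=163115 f(20,0)=183616 f(20,2)=167770 f(20,4)=125950 f(20,6)=77519 f(20,8)=38760 f(20,10)=15504 f(20,12)=4845 f(20,14)=1140 f(20,16)=190 f(20,18)=20 f(20,20)=1
t=21: f(21,-5)=149226 f(21,-3)=273581 f(21,-1)=346731 f(21,1)=351386 f(21,3)=293720 f(21,5)=203469 f(21,7)=116279 f(21,9)=54264 f(21,11)=20349 f(21,13)=5985 f(21,15)=1330 f(21,17)=210 f(21,19)=21 f(21,21)=1
t=22: f(22,-6)=149226 f(22,-4)=422807 f(22,-2)=620312 f(22,0)=698117 f(22,2)=645106 f(22,4)=497189 f(22,6)=319748 f(22,8)=170543 f(22,10)=74613 f(22,12)=26334 f(22,14)=7315 f(22,16)=1540 f(22,18)=231 f(22,20)=22 f(22,22)=1
t=23: f(23,-5)=572033 f(23,-3)=1043119 f(23,-1)=1318429 f(23,1)=1343223 f(23,3)=1142295 f(23,5)=816937 f(23,7)=490291 f(23,9)=245156 f(23,11)=100947 f(23,13)=33649 f(23,15)=8855 f(23,17)=1771 f(23,19)=253 f(23,21)=23 f(23,23)=1
t=24: f(24,-6)=572033 f(24,-4)=1615152 f(24,-2)=2361548 f(24,0)=2661652 f(24,2)=2485518 f(24,4)=1959232 f(24,6)=1307228 f(24,8)=735447 f(24,10)=346103 f(24,12)=134596 f(24,14)=42504 f(24,16)=10626 f(24,18)=2024 f(24,20)=276 f(24,22)=24 f(24,24)=1
t=25: f(25,-5)=2187185 f(25,-3)=3976700 f(25,-1)=5023200 f(25,1)=5147170 f(25,3)=4444750 f(25,5)=3266460 f(25,7)=2042675 f(25,9)=1081550 f(25,11)=480699 f(25,13)=177100 f(25,15)=53130 f(25,17)=12650 f(25,19)=2300 f(25,21)=300 f(25,23)=25 f(25,25)=1
t=26: f(26,-6)=2187185 f(26,-4)=6163885 f(26,-2)=8999900 f(26,0)=10170370 f(26,2)=9591920 f(26,4)=7711210 f(26,6)=5309135 f(26,8)=3124225 f(26,10)=1562249 f(26,12)=657799 f(26,14)=230230 f(26,16)=65780 f(26,18)=14950 f(26,20)=2600 f(26,22)=325 f(26,24)=26 f(26,26)=1
t=27: f(27,-5)=8351070 f(27,-3)=15163785 f(27,-1)=19170270 f(27,1)=19762290 f(27,3)=17303130 f(27,5)=13020345 f(27,7)=8433360 f(27,9)=4686474 f(27,11)=2220048 f(27,13)=888029 f(27,15)=296010 f(27,17)=80730 f(27,19)=17550 f(27,21)=2925 f(27,23)=351 f(27,25)=27 f(27,27)=1
t=28: f(28,-6)=8351070 f(28,-4)=23514855 f(28,-2)=34334055 f(28,0)=38932560 f(28,2)=37065420 f(28,4)=30323475 f(28,6)=21453705 f(28,8)=13119834 f(28,10)=6906522 f(28,12)=3108077 f(28,14)=1184039 f(28,16)=376740 f(28,18)=98280 f(28,20)=20475 f(28,22)=3276 f(28,24)=378 f(28,26)=28 f(28,28)=1
Σ_s f(28,s) = 218792790
P = 218792790/268435456 = 109396395/134217728

Answer: 109396395/134217728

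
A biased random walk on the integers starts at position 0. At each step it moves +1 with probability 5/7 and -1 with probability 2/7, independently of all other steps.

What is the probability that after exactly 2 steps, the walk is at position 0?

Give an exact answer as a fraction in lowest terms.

To be at 0 after 2 steps: need exactly 1 step of +1 and 1 of -1.
Number of such sequences: C(2,1) = 2
Each has probability (5/7)^1 · (2/7)^1 = 10/49
P = 2 · 10/49 = 20/49

Answer: 20/49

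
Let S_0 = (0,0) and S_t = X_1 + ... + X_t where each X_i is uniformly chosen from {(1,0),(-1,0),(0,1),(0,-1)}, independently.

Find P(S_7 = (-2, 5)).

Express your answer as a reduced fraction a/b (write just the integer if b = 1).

Answer: 21/16384

Derivation:
Let h be the number of horizontal steps (so 7-h are vertical). To end at (-2,5) need (h-2)/2 right-steps and ((7-h)+5)/2 up-steps.
Sum over h with 2 ≤ h ≤ 2, h ≡ 0 (mod 2), 7-h ≡ 1 (mod 2):
h=2: C(7,2)·C(2,0)·C(5,5) = 21·1·1 = 21
Total favorable: 21
Total paths: 4^7 = 16384
P = 21/16384 = 21/16384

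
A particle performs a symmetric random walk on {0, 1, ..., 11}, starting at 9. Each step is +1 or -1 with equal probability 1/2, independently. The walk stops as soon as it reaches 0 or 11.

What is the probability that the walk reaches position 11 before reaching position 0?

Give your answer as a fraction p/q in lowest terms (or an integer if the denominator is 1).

Symmetric walk (p = 1/2): the harmonic-function argument gives P(hit 11 before 0 | start at 9) = a/N.
P = 9/11 = 9/11

Answer: 9/11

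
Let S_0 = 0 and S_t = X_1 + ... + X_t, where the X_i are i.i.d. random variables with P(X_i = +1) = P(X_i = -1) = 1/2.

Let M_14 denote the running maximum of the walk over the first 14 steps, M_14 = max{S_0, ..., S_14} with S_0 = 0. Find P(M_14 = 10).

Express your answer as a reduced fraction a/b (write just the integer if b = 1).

Let M_14 = max(S_0,...,S_14). Use the reflection principle: for j ≥ 1, #{paths with M_14 ≥ j} = #{S_14 ≥ j} + #{S_14 ≥ j+1}.
By reflection, #{M_14 ≥ 10} = #{S_14 ≥ 10} + #{S_14 ≥ 11} = 106 + 15 = 121.
#{M_14 ≥ 11} = #{S_14 ≥ 11} + #{S_14 ≥ 12} = 15 + 15 = 30.
#{M_14 = 10} = 121 - 30 = 91.
P(M_14 = 10) = 91/16384 = 91/16384

Answer: 91/16384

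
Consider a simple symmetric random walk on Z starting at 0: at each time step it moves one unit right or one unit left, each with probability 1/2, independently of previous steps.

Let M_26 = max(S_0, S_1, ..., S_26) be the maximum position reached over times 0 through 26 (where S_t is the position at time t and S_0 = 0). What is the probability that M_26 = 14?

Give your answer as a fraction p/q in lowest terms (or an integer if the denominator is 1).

Let M_26 = max(S_0,...,S_26). Use the reflection principle: for j ≥ 1, #{paths with M_26 ≥ j} = #{S_26 ≥ j} + #{S_26 ≥ j+1}.
By reflection, #{M_26 ≥ 14} = #{S_26 ≥ 14} + #{S_26 ≥ 15} = 313912 + 83682 = 397594.
#{M_26 ≥ 15} = #{S_26 ≥ 15} + #{S_26 ≥ 16} = 83682 + 83682 = 167364.
#{M_26 = 14} = 397594 - 167364 = 230230.
P(M_26 = 14) = 230230/67108864 = 115115/33554432

Answer: 115115/33554432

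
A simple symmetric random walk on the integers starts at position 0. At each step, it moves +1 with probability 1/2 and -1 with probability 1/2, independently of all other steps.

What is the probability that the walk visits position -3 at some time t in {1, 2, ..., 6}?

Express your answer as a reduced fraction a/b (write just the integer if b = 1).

Count via complement. Let g(t,s) = #length-t paths at position s with S_1..S_t all ≠ -3.
g(t,s) = g(t-1,s-1) + g(t-1,s+1) for s ≠ -3; g(t,-3) = 0.
t=0: g(0,0)=1
t=1: g(1,-1)=1 g(1,1)=1
t=2: g(2,-2)=1 g(2,0)=2 g(2,2)=1
t=3: g(3,-1)=3 g(3,1)=3 g(3,3)=1
t=4: g(4,-2)=3 g(4,0)=6 g(4,2)=4 g(4,4)=1
t=5: g(5,-1)=9 g(5,1)=10 g(5,3)=5 g(5,5)=1
t=6: g(6,-2)=9 g(6,0)=19 g(6,2)=15 g(6,4)=6 g(6,6)=1
Paths never hitting -3: Σ_s g(6,s) = 50
Paths hitting -3: 2^6 - 50 = 14
P = 14/64 = 7/32

Answer: 7/32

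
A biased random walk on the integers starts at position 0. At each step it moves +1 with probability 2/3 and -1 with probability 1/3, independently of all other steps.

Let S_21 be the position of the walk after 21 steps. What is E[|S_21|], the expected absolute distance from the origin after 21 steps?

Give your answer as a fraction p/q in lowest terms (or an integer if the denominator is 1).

Answer: 8406308099/1162261467

Derivation:
S_21 takes values m ≡ 1 (mod 2) with |m| ≤ 21; P(S_21=m) = C(21,(21+m)/2) · (2/3)^((21+m)/2) · (1/3)^((21-m)/2).
Distribution: P(S=-21)=1/10460353203, P(S=-19)=14/3486784401, P(S=-17)=280/3486784401, P(S=-15)=10640/10460353203, P(S=-13)=10640/1162261467, P(S=-11)=72352/1162261467, P(S=-9)=1157632/3486784401, P(S=-7)=1653760/1162261467, P(S=-5)=5788160/1162261467, P(S=-3)=150492160/10460353203, P(S=-1)=120393728/3486784401, P(S=1)=240787456/3486784401, P(S=3)=1203937280/10460353203, P(S=5)=185221120/1162261467, P(S=7)=211681280/1162261467, P(S=9)=592707584/3486784401, P(S=11)=148176896/1162261467, P(S=13)=87162880/1162261467, P(S=15)=348651520/10460353203, P(S=17)=36700160/3486784401, P(S=19)=7340032/3486784401, P(S=21)=2097152/10460353203
E[|S_21|] = Σ_m |m|·P(S_21=m) = 8406308099/1162261467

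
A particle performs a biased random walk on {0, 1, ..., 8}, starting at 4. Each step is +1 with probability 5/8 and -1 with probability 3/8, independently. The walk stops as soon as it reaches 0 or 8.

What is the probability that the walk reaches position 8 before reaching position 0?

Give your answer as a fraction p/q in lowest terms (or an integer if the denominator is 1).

Biased walk: p = 5/8, q = 3/8, r = q/p = 3/5
Gambler's ruin: P(hit 8 before 0 | start at 4) = (1 - r^a)/(1 - r^N)
r^4 = 81/625; r^8 = 6561/390625
P = (1 - 81/625) / (1 - 6561/390625) = 544/625 / 384064/390625 = 625/706

Answer: 625/706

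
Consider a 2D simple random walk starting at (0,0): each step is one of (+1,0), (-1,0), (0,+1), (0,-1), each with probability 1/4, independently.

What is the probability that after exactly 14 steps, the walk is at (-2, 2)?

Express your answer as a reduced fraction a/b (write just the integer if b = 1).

Answer: 429429/16777216

Derivation:
Let h be the number of horizontal steps (so 14-h are vertical). To end at (-2,2) need (h-2)/2 right-steps and ((14-h)+2)/2 up-steps.
Sum over h with 2 ≤ h ≤ 12, h ≡ 0 (mod 2), 14-h ≡ 0 (mod 2):
h=2: C(14,2)·C(2,0)·C(12,7) = 91·1·792 = 72072
h=4: C(14,4)·C(4,1)·C(10,6) = 1001·4·210 = 840840
h=6: C(14,6)·C(6,2)·C(8,5) = 3003·15·56 = 2522520
h=8: C(14,8)·C(8,3)·C(6,4) = 3003·56·15 = 2522520
h=10: C(14,10)·C(10,4)·C(4,3) = 1001·210·4 = 840840
h=12: C(14,12)·C(12,5)·C(2,2) = 91·792·1 = 72072
Total favorable: 6870864
Total paths: 4^14 = 268435456
P = 6870864/268435456 = 429429/16777216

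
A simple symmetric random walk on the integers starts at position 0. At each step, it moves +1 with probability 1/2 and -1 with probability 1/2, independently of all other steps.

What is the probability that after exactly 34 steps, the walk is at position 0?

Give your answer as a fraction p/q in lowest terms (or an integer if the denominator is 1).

To return to 0 after 34 steps: need exactly 17 steps of +1 and 17 of -1.
Favorable paths: C(34,17) = 2333606220
Total paths: 2^34 = 17179869184
P = 2333606220/17179869184 = 583401555/4294967296

Answer: 583401555/4294967296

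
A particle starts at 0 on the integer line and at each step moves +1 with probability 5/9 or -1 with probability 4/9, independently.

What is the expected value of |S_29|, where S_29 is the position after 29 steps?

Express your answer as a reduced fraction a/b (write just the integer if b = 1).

S_29 takes values m ≡ 1 (mod 2) with |m| ≤ 29; P(S_29=m) = C(29,(29+m)/2) · (5/9)^((29+m)/2) · (4/9)^((29-m)/2).
Distribution: P(S=-29)=288230376151711744/4710128697246244834921603689, P(S=-27)=10448351135499550720/4710128697246244834921603689, P(S=-25)=182846144871242137600/4710128697246244834921603689, P(S=-23)=228557681089052672000/523347633027360537213511521, P(S=-21)=1857031158848552960000/523347633027360537213511521, P(S=-19)=11606444742803456000000/523347633027360537213511521, P(S=-17)=58032223714017280000000/523347633027360537213511521, P(S=-15)=238346633111142400000000/523347633027360537213511521, P(S=-13)=819316551319552000000000/523347633027360537213511521, P(S=-11)=7169019824046080000000000/1570042899082081611640534563, P(S=-9)=17922549560115200000000000/1570042899082081611640534563, P(S=-7)=38696413822976000000000000/1570042899082081611640534563, P(S=-5)=24185258639360000000000000/523347633027360537213511521, P(S=-3)=39533595852800000000000000/523347633027360537213511521, P(S=-1)=56476565504000000000000000/523347633027360537213511521, P(S=1)=70595706880000000000000000/523347633027360537213511521, P(S=3)=77214054400000000000000000/523347633027360537213511521, P(S=5)=73807552000000000000000000/523347633027360537213511521, P(S=7)=184518880000000000000000000/1570042899082081611640534563, P(S=9)=133533400000000000000000000/1570042899082081611640534563, P(S=11)=83458375000000000000000000/1570042899082081611640534563, P(S=13)=14903281250000000000000000/523347633027360537213511521, P(S=15)=6774218750000000000000000/523347633027360537213511521, P(S=17)=2577148437500000000000000/523347633027360537213511521, P(S=19)=805358886718750000000000/523347633027360537213511521, P(S=21)=201339721679687500000000/523347633027360537213511521, P(S=23)=38719177246093750000000/523347633027360537213511521, P(S=25)=48398971557617187500000/4710128697246244834921603689, P(S=27)=4321336746215820312500/4710128697246244834921603689, P(S=29)=186264514923095703125/4710128697246244834921603689
E[|S_29|] = Σ_m |m|·P(S_29=m) = 2649997398673133740170091349/523347633027360537213511521

Answer: 2649997398673133740170091349/523347633027360537213511521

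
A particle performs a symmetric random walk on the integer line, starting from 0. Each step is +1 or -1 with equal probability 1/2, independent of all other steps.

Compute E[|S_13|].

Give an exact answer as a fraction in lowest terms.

Answer: 3003/1024

Derivation:
S_13 takes values m ≡ 1 (mod 2) with |m| ≤ 13; P(S_13=m) = C(13,(13+m)/2)/2^13.
Total paths: 2^13 = 8192
Distribution: P(S=-13)=1/8192, P(S=-11)=13/8192, P(S=-9)=78/8192, P(S=-7)=286/8192, P(S=-5)=715/8192, P(S=-3)=1287/8192, P(S=-1)=1716/8192, P(S=1)=1716/8192, P(S=3)=1287/8192, P(S=5)=715/8192, P(S=7)=286/8192, P(S=9)=78/8192, P(S=11)=13/8192, P(S=13)=1/8192
E[|S_13|] = Σ_m |m|·P(S_13=m) = 24024/8192 = 3003/1024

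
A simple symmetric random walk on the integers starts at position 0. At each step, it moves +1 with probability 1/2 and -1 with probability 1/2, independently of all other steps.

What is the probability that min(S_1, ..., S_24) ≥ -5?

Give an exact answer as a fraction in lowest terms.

Answer: 3231615/4194304

Derivation:
Let f(t,s) = #length-t paths at position s with S_1..S_t all ≥ -5.
f(t,s) = f(t-1,s-1) + f(t-1,s+1) for s ≥ -5; f(t,s) = 0 for s < -5.
t=0: f(0,0)=1
t=1: f(1,-1)=1 f(1,1)=1
t=2: f(2,-2)=1 f(2,0)=2 f(2,2)=1
t=3: f(3,-3)=1 f(3,-1)=3 f(3,1)=3 f(3,3)=1
t=4: f(4,-4)=1 f(4,-2)=4 f(4,0)=6 f(4,2)=4 f(4,4)=1
t=5: f(5,-5)=1 f(5,-3)=5 f(5,-1)=10 f(5,1)=10 f(5,3)=5 f(5,5)=1
t=6: f(6,-4)=6 f(6,-2)=15 f(6,0)=20 f(6,2)=15 f(6,4)=6 f(6,6)=1
t=7: f(7,-5)=6 f(7,-3)=21 f(7,-1)=35 f(7,1)=35 f(7,3)=21 f(7,5)=7 f(7,7)=1
t=8: f(8,-4)=27 f(8,-2)=56 f(8,0)=70 f(8,2)=56 f(8,4)=28 f(8,6)=8 f(8,8)=1
t=9: f(9,-5)=27 f(9,-3)=83 f(9,-1)=126 f(9,1)=126 f(9,3)=84 f(9,5)=36 f(9,7)=9 f(9,9)=1
t=10: f(10,-4)=110 f(10,-2)=209 f(10,0)=252 f(10,2)=210 f(10,4)=120 f(10,6)=45 f(10,8)=10 f(10,10)=1
t=11: f(11,-5)=110 f(11,-3)=319 f(11,-1)=461 f(11,1)=462 f(11,3)=330 f(11,5)=165 f(11,7)=55 f(11,9)=11 f(11,11)=1
t=12: f(12,-4)=429 f(12,-2)=780 f(12,0)=923 f(12,2)=792 f(12,4)=495 f(12,6)=220 f(12,8)=66 f(12,10)=12 f(12,12)=1
t=13: f(13,-5)=429 f(13,-3)=1209 f(13,-1)=1703 f(13,1)=1715 f(13,3)=1287 f(13,5)=715 f(13,7)=286 f(13,9)=78 f(13,11)=13 f(13,13)=1
t=14: f(14,-4)=1638 f(14,-2)=2912 f(14,0)=3418 f(14,2)=3002 f(14,4)=2002 f(14,6)=1001 f(14,8)=364 f(14,10)=91 f(14,12)=14 f(14,14)=1
t=15: f(15,-5)=1638 f(15,-3)=4550 f(15,-1)=6330 f(15,1)=6420 f(15,3)=5004 f(15,5)=3003 f(15,7)=1365 f(15,9)=455 f(15,11)=105 f(15,13)=15 f(15,15)=1
t=16: f(16,-4)=6188 f(16,-2)=10880 f(16,0)=12750 f(16,2)=11424 f(16,4)=8007 f(16,6)=4368 f(16,8)=1820 f(16,10)=560 f(16,12)=120 f(16,14)=16 f(16,16)=1
t=17: f(17,-5)=6188 f(17,-3)=17068 f(17,-1)=23630 f(17,1)=24174 f(17,3)=19431 f(17,5)=12375 f(17,7)=6188 f(17,9)=2380 f(17,11)=680 f(17,13)=136 f(17,15)=17 f(17,17)=1
t=18: f(18,-4)=23256 f(18,-2)=40698 f(18,0)=47804 f(18,2)=43605 f(18,4)=31806 f(18,6)=18563 f(18,8)=8568 f(18,10)=3060 f(18,12)=816 f(18,14)=153 f(18,16)=18 f(18,18)=1
t=19: f(19,-5)=23256 f(19,-3)=63954 f(19,-1)=88502 f(19,1)=91409 f(19,3)=75411 f(19,5)=50369 f(19,7)=27131 f(19,9)=11628 f(19,11)=3876 f(19,13)=969 f(19,15)=171 f(19,17)=19 f(19,19)=1
t=20: f(20,-4)=87210 f(20,-2)=152456 f(20,0)=179911 f(20,2)=166820 f(20,4)=125780 f(20,6)=77500 f(20,8)=38759 f(20,10)=15504 f(20,12)=4845 f(20,14)=1140 f(20,16)=190 f(20,18)=20 f(20,20)=1
t=21: f(21,-5)=87210 f(21,-3)=239666 f(21,-1)=332367 f(21,1)=346731 f(21,3)=292600 f(21,5)=203280 f(21,7)=116259 f(21,9)=54263 f(21,11)=20349 f(21,13)=5985 f(21,15)=1330 f(21,17)=210 f(21,19)=21 f(21,21)=1
t=22: f(22,-4)=326876 f(22,-2)=572033 f(22,0)=679098 f(22,2)=639331 f(22,4)=495880 f(22,6)=319539 f(22,8)=170522 f(22,10)=74612 f(22,12)=26334 f(22,14)=7315 f(22,16)=1540 f(22,18)=231 f(22,20)=22 f(22,22)=1
t=23: f(23,-5)=326876 f(23,-3)=898909 f(23,-1)=1251131 f(23,1)=1318429 f(23,3)=1135211 f(23,5)=815419 f(23,7)=490061 f(23,9)=245134 f(23,11)=100946 f(23,13)=33649 f(23,15)=8855 f(23,17)=1771 f(23,19)=253 f(23,21)=23 f(23,23)=1
t=24: f(24,-4)=1225785 f(24,-2)=2150040 f(24,0)=2569560 f(24,2)=2453640 f(24,4)=1950630 f(24,6)=1305480 f(24,8)=735195 f(24,10)=346080 f(24,12)=134595 f(24,14)=42504 f(24,16)=10626 f(24,18)=2024 f(24,20)=276 f(24,22)=24 f(24,24)=1
Σ_s f(24,s) = 12926460
P = 12926460/16777216 = 3231615/4194304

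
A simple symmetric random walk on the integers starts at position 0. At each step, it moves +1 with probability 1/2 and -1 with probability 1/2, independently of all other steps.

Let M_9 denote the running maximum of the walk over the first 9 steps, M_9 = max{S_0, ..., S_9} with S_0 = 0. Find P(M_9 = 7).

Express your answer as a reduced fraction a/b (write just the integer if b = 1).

Answer: 9/512

Derivation:
Let M_9 = max(S_0,...,S_9). Use the reflection principle: for j ≥ 1, #{paths with M_9 ≥ j} = #{S_9 ≥ j} + #{S_9 ≥ j+1}.
By reflection, #{M_9 ≥ 7} = #{S_9 ≥ 7} + #{S_9 ≥ 8} = 10 + 1 = 11.
#{M_9 ≥ 8} = #{S_9 ≥ 8} + #{S_9 ≥ 9} = 1 + 1 = 2.
#{M_9 = 7} = 11 - 2 = 9.
P(M_9 = 7) = 9/512 = 9/512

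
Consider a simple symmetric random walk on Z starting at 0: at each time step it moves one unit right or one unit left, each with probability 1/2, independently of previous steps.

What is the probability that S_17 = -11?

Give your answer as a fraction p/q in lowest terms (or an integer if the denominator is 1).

To reach position -11 after 17 steps: need 3 steps of +1 and 14 of -1.
Favorable paths: C(17,3) = 680
Total paths: 2^17 = 131072
P = 680/131072 = 85/16384

Answer: 85/16384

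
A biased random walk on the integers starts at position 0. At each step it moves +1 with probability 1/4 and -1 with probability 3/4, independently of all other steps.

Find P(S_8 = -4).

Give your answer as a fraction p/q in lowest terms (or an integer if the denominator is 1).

To reach position -4 after 8 steps: need 2 steps of +1 and 6 steps of -1.
Number of such sequences: C(8,2) = 28
Each has probability (1/4)^2 · (3/4)^6 = 729/65536
P = 28 · 729/65536 = 5103/16384

Answer: 5103/16384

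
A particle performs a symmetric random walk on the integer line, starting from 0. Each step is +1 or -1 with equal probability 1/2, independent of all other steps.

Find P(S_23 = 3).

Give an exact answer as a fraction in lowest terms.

Answer: 572033/4194304

Derivation:
To reach position 3 after 23 steps: need 13 steps of +1 and 10 of -1.
Favorable paths: C(23,13) = 1144066
Total paths: 2^23 = 8388608
P = 1144066/8388608 = 572033/4194304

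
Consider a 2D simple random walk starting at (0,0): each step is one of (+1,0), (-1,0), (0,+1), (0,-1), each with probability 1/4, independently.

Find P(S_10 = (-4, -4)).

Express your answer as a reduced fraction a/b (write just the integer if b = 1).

Answer: 315/131072

Derivation:
Let h be the number of horizontal steps (so 10-h are vertical). To end at (-4,-4) need (h-4)/2 right-steps and ((10-h)-4)/2 up-steps.
Sum over h with 4 ≤ h ≤ 6, h ≡ 0 (mod 2), 10-h ≡ 0 (mod 2):
h=4: C(10,4)·C(4,0)·C(6,1) = 210·1·6 = 1260
h=6: C(10,6)·C(6,1)·C(4,0) = 210·6·1 = 1260
Total favorable: 2520
Total paths: 4^10 = 1048576
P = 2520/1048576 = 315/131072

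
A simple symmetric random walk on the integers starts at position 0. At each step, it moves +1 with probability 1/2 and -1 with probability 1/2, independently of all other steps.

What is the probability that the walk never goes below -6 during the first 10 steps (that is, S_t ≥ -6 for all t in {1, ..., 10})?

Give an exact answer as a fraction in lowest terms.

Answer: 501/512

Derivation:
Let f(t,s) = #length-t paths at position s with S_1..S_t all ≥ -6.
f(t,s) = f(t-1,s-1) + f(t-1,s+1) for s ≥ -6; f(t,s) = 0 for s < -6.
t=0: f(0,0)=1
t=1: f(1,-1)=1 f(1,1)=1
t=2: f(2,-2)=1 f(2,0)=2 f(2,2)=1
t=3: f(3,-3)=1 f(3,-1)=3 f(3,1)=3 f(3,3)=1
t=4: f(4,-4)=1 f(4,-2)=4 f(4,0)=6 f(4,2)=4 f(4,4)=1
t=5: f(5,-5)=1 f(5,-3)=5 f(5,-1)=10 f(5,1)=10 f(5,3)=5 f(5,5)=1
t=6: f(6,-6)=1 f(6,-4)=6 f(6,-2)=15 f(6,0)=20 f(6,2)=15 f(6,4)=6 f(6,6)=1
t=7: f(7,-5)=7 f(7,-3)=21 f(7,-1)=35 f(7,1)=35 f(7,3)=21 f(7,5)=7 f(7,7)=1
t=8: f(8,-6)=7 f(8,-4)=28 f(8,-2)=56 f(8,0)=70 f(8,2)=56 f(8,4)=28 f(8,6)=8 f(8,8)=1
t=9: f(9,-5)=35 f(9,-3)=84 f(9,-1)=126 f(9,1)=126 f(9,3)=84 f(9,5)=36 f(9,7)=9 f(9,9)=1
t=10: f(10,-6)=35 f(10,-4)=119 f(10,-2)=210 f(10,0)=252 f(10,2)=210 f(10,4)=120 f(10,6)=45 f(10,8)=10 f(10,10)=1
Σ_s f(10,s) = 1002
P = 1002/1024 = 501/512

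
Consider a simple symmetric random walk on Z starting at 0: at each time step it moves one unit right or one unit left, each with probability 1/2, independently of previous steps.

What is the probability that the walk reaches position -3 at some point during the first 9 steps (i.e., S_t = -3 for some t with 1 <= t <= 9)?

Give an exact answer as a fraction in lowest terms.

Answer: 11/32

Derivation:
Count via complement. Let g(t,s) = #length-t paths at position s with S_1..S_t all ≠ -3.
g(t,s) = g(t-1,s-1) + g(t-1,s+1) for s ≠ -3; g(t,-3) = 0.
t=0: g(0,0)=1
t=1: g(1,-1)=1 g(1,1)=1
t=2: g(2,-2)=1 g(2,0)=2 g(2,2)=1
t=3: g(3,-1)=3 g(3,1)=3 g(3,3)=1
t=4: g(4,-2)=3 g(4,0)=6 g(4,2)=4 g(4,4)=1
t=5: g(5,-1)=9 g(5,1)=10 g(5,3)=5 g(5,5)=1
t=6: g(6,-2)=9 g(6,0)=19 g(6,2)=15 g(6,4)=6 g(6,6)=1
t=7: g(7,-1)=28 g(7,1)=34 g(7,3)=21 g(7,5)=7 g(7,7)=1
t=8: g(8,-2)=28 g(8,0)=62 g(8,2)=55 g(8,4)=28 g(8,6)=8 g(8,8)=1
t=9: g(9,-1)=90 g(9,1)=117 g(9,3)=83 g(9,5)=36 g(9,7)=9 g(9,9)=1
Paths never hitting -3: Σ_s g(9,s) = 336
Paths hitting -3: 2^9 - 336 = 176
P = 176/512 = 11/32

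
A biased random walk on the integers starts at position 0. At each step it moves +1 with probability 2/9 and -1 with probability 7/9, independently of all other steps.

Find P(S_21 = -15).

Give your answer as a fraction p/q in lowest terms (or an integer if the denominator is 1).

To reach position -15 after 21 steps: need 3 steps of +1 and 18 steps of -1.
Number of such sequences: C(21,3) = 1330
Each has probability (2/9)^3 · (7/9)^18 = 13027308783283592/109418989131512359209
P = 1330 · 13027308783283592/109418989131512359209 = 17326320681767177360/109418989131512359209

Answer: 17326320681767177360/109418989131512359209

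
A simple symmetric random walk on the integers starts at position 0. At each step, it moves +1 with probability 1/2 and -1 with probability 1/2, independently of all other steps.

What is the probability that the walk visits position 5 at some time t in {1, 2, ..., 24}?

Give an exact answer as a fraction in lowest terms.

Count via complement. Let g(t,s) = #length-t paths at position s with S_1..S_t all ≠ 5.
g(t,s) = g(t-1,s-1) + g(t-1,s+1) for s ≠ 5; g(t,5) = 0.
t=0: g(0,0)=1
t=1: g(1,-1)=1 g(1,1)=1
t=2: g(2,-2)=1 g(2,0)=2 g(2,2)=1
t=3: g(3,-3)=1 g(3,-1)=3 g(3,1)=3 g(3,3)=1
t=4: g(4,-4)=1 g(4,-2)=4 g(4,0)=6 g(4,2)=4 g(4,4)=1
t=5: g(5,-5)=1 g(5,-3)=5 g(5,-1)=10 g(5,1)=10 g(5,3)=5
t=6: g(6,-6)=1 g(6,-4)=6 g(6,-2)=15 g(6,0)=20 g(6,2)=15 g(6,4)=5
t=7: g(7,-7)=1 g(7,-5)=7 g(7,-3)=21 g(7,-1)=35 g(7,1)=35 g(7,3)=20
t=8: g(8,-8)=1 g(8,-6)=8 g(8,-4)=28 g(8,-2)=56 g(8,0)=70 g(8,2)=55 g(8,4)=20
t=9: g(9,-9)=1 g(9,-7)=9 g(9,-5)=36 g(9,-3)=84 g(9,-1)=126 g(9,1)=125 g(9,3)=75
t=10: g(10,-10)=1 g(10,-8)=10 g(10,-6)=45 g(10,-4)=120 g(10,-2)=210 g(10,0)=251 g(10,2)=200 g(10,4)=75
t=11: g(11,-11)=1 g(11,-9)=11 g(11,-7)=55 g(11,-5)=165 g(11,-3)=330 g(11,-1)=461 g(11,1)=451 g(11,3)=275
t=12: g(12,-12)=1 g(12,-10)=12 g(12,-8)=66 g(12,-6)=220 g(12,-4)=495 g(12,-2)=791 g(12,0)=912 g(12,2)=726 g(12,4)=275
t=13: g(13,-13)=1 g(13,-11)=13 g(13,-9)=78 g(13,-7)=286 g(13,-5)=715 g(13,-3)=1286 g(13,-1)=1703 g(13,1)=1638 g(13,3)=1001
t=14: g(14,-14)=1 g(14,-12)=14 g(14,-10)=91 g(14,-8)=364 g(14,-6)=1001 g(14,-4)=2001 g(14,-2)=2989 g(14,0)=3341 g(14,2)=2639 g(14,4)=1001
t=15: g(15,-15)=1 g(15,-13)=15 g(15,-11)=105 g(15,-9)=455 g(15,-7)=1365 g(15,-5)=3002 g(15,-3)=4990 g(15,-1)=6330 g(15,1)=5980 g(15,3)=3640
t=16: g(16,-16)=1 g(16,-14)=16 g(16,-12)=120 g(16,-10)=560 g(16,-8)=1820 g(16,-6)=4367 g(16,-4)=7992 g(16,-2)=11320 g(16,0)=12310 g(16,2)=9620 g(16,4)=3640
t=17: g(17,-17)=1 g(17,-15)=17 g(17,-13)=136 g(17,-11)=680 g(17,-9)=2380 g(17,-7)=6187 g(17,-5)=12359 g(17,-3)=19312 g(17,-1)=23630 g(17,1)=21930 g(17,3)=13260
t=18: g(18,-18)=1 g(18,-16)=18 g(18,-14)=153 g(18,-12)=816 g(18,-10)=3060 g(18,-8)=8567 g(18,-6)=18546 g(18,-4)=31671 g(18,-2)=42942 g(18,0)=45560 g(18,2)=35190 g(18,4)=13260
t=19: g(19,-19)=1 g(19,-17)=19 g(19,-15)=171 g(19,-13)=969 g(19,-11)=3876 g(19,-9)=11627 g(19,-7)=27113 g(19,-5)=50217 g(19,-3)=74613 g(19,-1)=88502 g(19,1)=80750 g(19,3)=48450
t=20: g(20,-20)=1 g(20,-18)=20 g(20,-16)=190 g(20,-14)=1140 g(20,-12)=4845 g(20,-10)=15503 g(20,-8)=38740 g(20,-6)=77330 g(20,-4)=124830 g(20,-2)=163115 g(20,0)=169252 g(20,2)=129200 g(20,4)=48450
t=21: g(21,-21)=1 g(21,-19)=21 g(21,-17)=210 g(21,-15)=1330 g(21,-13)=5985 g(21,-11)=20348 g(21,-9)=54243 g(21,-7)=116070 g(21,-5)=202160 g(21,-3)=287945 g(21,-1)=332367 g(21,1)=298452 g(21,3)=177650
t=22: g(22,-22)=1 g(22,-20)=22 g(22,-18)=231 g(22,-16)=1540 g(22,-14)=7315 g(22,-12)=26333 g(22,-10)=74591 g(22,-8)=170313 g(22,-6)=318230 g(22,-4)=490105 g(22,-2)=620312 g(22,0)=630819 g(22,2)=476102 g(22,4)=177650
t=23: g(23,-23)=1 g(23,-21)=23 g(23,-19)=253 g(23,-17)=1771 g(23,-15)=8855 g(23,-13)=33648 g(23,-11)=100924 g(23,-9)=244904 g(23,-7)=488543 g(23,-5)=808335 g(23,-3)=1110417 g(23,-1)=1251131 g(23,1)=1106921 g(23,3)=653752
t=24: g(24,-24)=1 g(24,-22)=24 g(24,-20)=276 g(24,-18)=2024 g(24,-16)=10626 g(24,-14)=42503 g(24,-12)=134572 g(24,-10)=345828 g(24,-8)=733447 g(24,-6)=1296878 g(24,-4)=1918752 g(24,-2)=2361548 g(24,0)=2358052 g(24,2)=1760673 g(24,4)=653752
Paths never hitting 5: Σ_s g(24,s) = 11618956
Paths hitting 5: 2^24 - 11618956 = 5158260
P = 5158260/16777216 = 1289565/4194304

Answer: 1289565/4194304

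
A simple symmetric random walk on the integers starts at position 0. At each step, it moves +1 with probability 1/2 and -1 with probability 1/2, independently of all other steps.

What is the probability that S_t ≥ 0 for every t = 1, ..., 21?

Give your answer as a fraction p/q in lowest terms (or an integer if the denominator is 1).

Answer: 88179/524288

Derivation:
Let f(t,s) = #length-t paths at position s with S_1..S_t all ≥ 0.
f(t,s) = f(t-1,s-1) + f(t-1,s+1) for s ≥ 0; f(t,s) = 0 for s < 0.
t=0: f(0,0)=1
t=1: f(1,1)=1
t=2: f(2,0)=1 f(2,2)=1
t=3: f(3,1)=2 f(3,3)=1
t=4: f(4,0)=2 f(4,2)=3 f(4,4)=1
t=5: f(5,1)=5 f(5,3)=4 f(5,5)=1
t=6: f(6,0)=5 f(6,2)=9 f(6,4)=5 f(6,6)=1
t=7: f(7,1)=14 f(7,3)=14 f(7,5)=6 f(7,7)=1
t=8: f(8,0)=14 f(8,2)=28 f(8,4)=20 f(8,6)=7 f(8,8)=1
t=9: f(9,1)=42 f(9,3)=48 f(9,5)=27 f(9,7)=8 f(9,9)=1
t=10: f(10,0)=42 f(10,2)=90 f(10,4)=75 f(10,6)=35 f(10,8)=9 f(10,10)=1
t=11: f(11,1)=132 f(11,3)=165 f(11,5)=110 f(11,7)=44 f(11,9)=10 f(11,11)=1
t=12: f(12,0)=132 f(12,2)=297 f(12,4)=275 f(12,6)=154 f(12,8)=54 f(12,10)=11 f(12,12)=1
t=13: f(13,1)=429 f(13,3)=572 f(13,5)=429 f(13,7)=208 f(13,9)=65 f(13,11)=12 f(13,13)=1
t=14: f(14,0)=429 f(14,2)=1001 f(14,4)=1001 f(14,6)=637 f(14,8)=273 f(14,10)=77 f(14,12)=13 f(14,14)=1
t=15: f(15,1)=1430 f(15,3)=2002 f(15,5)=1638 f(15,7)=910 f(15,9)=350 f(15,11)=90 f(15,13)=14 f(15,15)=1
t=16: f(16,0)=1430 f(16,2)=3432 f(16,4)=3640 f(16,6)=2548 f(16,8)=1260 f(16,10)=440 f(16,12)=104 f(16,14)=15 f(16,16)=1
t=17: f(17,1)=4862 f(17,3)=7072 f(17,5)=6188 f(17,7)=3808 f(17,9)=1700 f(17,11)=544 f(17,13)=119 f(17,15)=16 f(17,17)=1
t=18: f(18,0)=4862 f(18,2)=11934 f(18,4)=13260 f(18,6)=9996 f(18,8)=5508 f(18,10)=2244 f(18,12)=663 f(18,14)=135 f(18,16)=17 f(18,18)=1
t=19: f(19,1)=16796 f(19,3)=25194 f(19,5)=23256 f(19,7)=15504 f(19,9)=7752 f(19,11)=2907 f(19,13)=798 f(19,15)=152 f(19,17)=18 f(19,19)=1
t=20: f(20,0)=16796 f(20,2)=41990 f(20,4)=48450 f(20,6)=38760 f(20,8)=23256 f(20,10)=10659 f(20,12)=3705 f(20,14)=950 f(20,16)=170 f(20,18)=19 f(20,20)=1
t=21: f(21,1)=58786 f(21,3)=90440 f(21,5)=87210 f(21,7)=62016 f(21,9)=33915 f(21,11)=14364 f(21,13)=4655 f(21,15)=1120 f(21,17)=189 f(21,19)=20 f(21,21)=1
Σ_s f(21,s) = 352716
P = 352716/2097152 = 88179/524288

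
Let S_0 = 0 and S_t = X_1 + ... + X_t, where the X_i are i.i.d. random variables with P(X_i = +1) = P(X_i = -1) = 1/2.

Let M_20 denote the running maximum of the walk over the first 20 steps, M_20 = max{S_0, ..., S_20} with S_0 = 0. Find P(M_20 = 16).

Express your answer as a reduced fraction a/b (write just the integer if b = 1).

Let M_20 = max(S_0,...,S_20). Use the reflection principle: for j ≥ 1, #{paths with M_20 ≥ j} = #{S_20 ≥ j} + #{S_20 ≥ j+1}.
By reflection, #{M_20 ≥ 16} = #{S_20 ≥ 16} + #{S_20 ≥ 17} = 211 + 21 = 232.
#{M_20 ≥ 17} = #{S_20 ≥ 17} + #{S_20 ≥ 18} = 21 + 21 = 42.
#{M_20 = 16} = 232 - 42 = 190.
P(M_20 = 16) = 190/1048576 = 95/524288

Answer: 95/524288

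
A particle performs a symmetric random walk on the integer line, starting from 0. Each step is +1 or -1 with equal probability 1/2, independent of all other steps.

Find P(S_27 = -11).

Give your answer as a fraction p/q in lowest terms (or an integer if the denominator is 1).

To reach position -11 after 27 steps: need 8 steps of +1 and 19 of -1.
Favorable paths: C(27,8) = 2220075
Total paths: 2^27 = 134217728
P = 2220075/134217728 = 2220075/134217728

Answer: 2220075/134217728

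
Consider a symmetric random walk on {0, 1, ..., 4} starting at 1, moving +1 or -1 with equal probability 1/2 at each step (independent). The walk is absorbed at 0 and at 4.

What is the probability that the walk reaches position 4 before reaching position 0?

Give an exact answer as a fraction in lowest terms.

Answer: 1/4

Derivation:
Symmetric walk (p = 1/2): the harmonic-function argument gives P(hit 4 before 0 | start at 1) = a/N.
P = 1/4 = 1/4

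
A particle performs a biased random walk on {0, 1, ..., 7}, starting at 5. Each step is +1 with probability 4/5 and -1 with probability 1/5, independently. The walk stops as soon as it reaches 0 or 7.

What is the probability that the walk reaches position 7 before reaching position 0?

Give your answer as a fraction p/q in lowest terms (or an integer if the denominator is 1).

Answer: 5456/5461

Derivation:
Biased walk: p = 4/5, q = 1/5, r = q/p = 1/4
Gambler's ruin: P(hit 7 before 0 | start at 5) = (1 - r^a)/(1 - r^N)
r^5 = 1/1024; r^7 = 1/16384
P = (1 - 1/1024) / (1 - 1/16384) = 1023/1024 / 16383/16384 = 5456/5461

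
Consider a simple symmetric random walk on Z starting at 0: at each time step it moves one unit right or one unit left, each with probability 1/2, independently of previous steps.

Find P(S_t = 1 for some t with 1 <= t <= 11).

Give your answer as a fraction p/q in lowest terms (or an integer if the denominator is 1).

Count via complement. Let g(t,s) = #length-t paths at position s with S_1..S_t all ≠ 1.
g(t,s) = g(t-1,s-1) + g(t-1,s+1) for s ≠ 1; g(t,1) = 0.
t=0: g(0,0)=1
t=1: g(1,-1)=1
t=2: g(2,-2)=1 g(2,0)=1
t=3: g(3,-3)=1 g(3,-1)=2
t=4: g(4,-4)=1 g(4,-2)=3 g(4,0)=2
t=5: g(5,-5)=1 g(5,-3)=4 g(5,-1)=5
t=6: g(6,-6)=1 g(6,-4)=5 g(6,-2)=9 g(6,0)=5
t=7: g(7,-7)=1 g(7,-5)=6 g(7,-3)=14 g(7,-1)=14
t=8: g(8,-8)=1 g(8,-6)=7 g(8,-4)=20 g(8,-2)=28 g(8,0)=14
t=9: g(9,-9)=1 g(9,-7)=8 g(9,-5)=27 g(9,-3)=48 g(9,-1)=42
t=10: g(10,-10)=1 g(10,-8)=9 g(10,-6)=35 g(10,-4)=75 g(10,-2)=90 g(10,0)=42
t=11: g(11,-11)=1 g(11,-9)=10 g(11,-7)=44 g(11,-5)=110 g(11,-3)=165 g(11,-1)=132
Paths never hitting 1: Σ_s g(11,s) = 462
Paths hitting 1: 2^11 - 462 = 1586
P = 1586/2048 = 793/1024

Answer: 793/1024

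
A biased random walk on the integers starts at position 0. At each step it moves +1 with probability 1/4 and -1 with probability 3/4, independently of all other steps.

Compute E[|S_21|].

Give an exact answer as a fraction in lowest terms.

S_21 takes values m ≡ 1 (mod 2) with |m| ≤ 21; P(S_21=m) = C(21,(21+m)/2) · (1/4)^((21+m)/2) · (3/4)^((21-m)/2).
Distribution: P(S=-21)=10460353203/4398046511104, P(S=-19)=73222472421/4398046511104, P(S=-17)=122037454035/2199023255552, P(S=-15)=257634625185/2199023255552, P(S=-13)=772903875555/4398046511104, P(S=-11)=875957725629/4398046511104, P(S=-9)=97328636181/549755813888, P(S=-7)=69520454415/549755813888, P(S=-5)=162214393635/2199023255552, P(S=-3)=78103226565/2199023255552, P(S=-1)=15620645313/1099511627776, P(S=1)=5206881771/1099511627776, P(S=3)=2892712095/2199023255552, P(S=5)=667548945/2199023255552, P(S=7)=31788045/549755813888, P(S=9)=4944807/549755813888, P(S=11)=4944807/4398046511104, P(S=13)=484785/4398046511104, P(S=15)=17955/2199023255552, P(S=17)=945/2199023255552, P(S=19)=63/4398046511104, P(S=21)=1/4398046511104
E[|S_21|] = Σ_m |m|·P(S_21=m) = 2892100112013/274877906944

Answer: 2892100112013/274877906944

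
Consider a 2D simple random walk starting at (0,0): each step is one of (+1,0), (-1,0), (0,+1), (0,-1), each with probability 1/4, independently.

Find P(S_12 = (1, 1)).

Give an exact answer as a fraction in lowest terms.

Let h be the number of horizontal steps (so 12-h are vertical). To end at (1,1) need (h+1)/2 right-steps and ((12-h)+1)/2 up-steps.
Sum over h with 1 ≤ h ≤ 11, h ≡ 1 (mod 2), 12-h ≡ 1 (mod 2):
h=1: C(12,1)·C(1,1)·C(11,6) = 12·1·462 = 5544
h=3: C(12,3)·C(3,2)·C(9,5) = 220·3·126 = 83160
h=5: C(12,5)·C(5,3)·C(7,4) = 792·10·35 = 277200
h=7: C(12,7)·C(7,4)·C(5,3) = 792·35·10 = 277200
h=9: C(12,9)·C(9,5)·C(3,2) = 220·126·3 = 83160
h=11: C(12,11)·C(11,6)·C(1,1) = 12·462·1 = 5544
Total favorable: 731808
Total paths: 4^12 = 16777216
P = 731808/16777216 = 22869/524288

Answer: 22869/524288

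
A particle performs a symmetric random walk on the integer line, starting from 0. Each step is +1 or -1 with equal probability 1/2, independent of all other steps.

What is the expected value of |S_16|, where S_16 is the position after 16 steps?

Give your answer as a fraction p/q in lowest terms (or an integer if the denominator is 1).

Answer: 6435/2048

Derivation:
S_16 takes values m ≡ 0 (mod 2) with |m| ≤ 16; P(S_16=m) = C(16,(16+m)/2)/2^16.
Total paths: 2^16 = 65536
Distribution: P(S=-16)=1/65536, P(S=-14)=16/65536, P(S=-12)=120/65536, P(S=-10)=560/65536, P(S=-8)=1820/65536, P(S=-6)=4368/65536, P(S=-4)=8008/65536, P(S=-2)=11440/65536, P(S=0)=12870/65536, P(S=2)=11440/65536, P(S=4)=8008/65536, P(S=6)=4368/65536, P(S=8)=1820/65536, P(S=10)=560/65536, P(S=12)=120/65536, P(S=14)=16/65536, P(S=16)=1/65536
E[|S_16|] = Σ_m |m|·P(S_16=m) = 205920/65536 = 6435/2048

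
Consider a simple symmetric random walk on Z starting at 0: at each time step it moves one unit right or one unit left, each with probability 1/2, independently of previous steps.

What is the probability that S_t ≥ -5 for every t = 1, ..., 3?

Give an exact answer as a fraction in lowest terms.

Answer: 1

Derivation:
Let f(t,s) = #length-t paths at position s with S_1..S_t all ≥ -5.
f(t,s) = f(t-1,s-1) + f(t-1,s+1) for s ≥ -5; f(t,s) = 0 for s < -5.
t=0: f(0,0)=1
t=1: f(1,-1)=1 f(1,1)=1
t=2: f(2,-2)=1 f(2,0)=2 f(2,2)=1
t=3: f(3,-3)=1 f(3,-1)=3 f(3,1)=3 f(3,3)=1
Σ_s f(3,s) = 8
P = 8/8 = 1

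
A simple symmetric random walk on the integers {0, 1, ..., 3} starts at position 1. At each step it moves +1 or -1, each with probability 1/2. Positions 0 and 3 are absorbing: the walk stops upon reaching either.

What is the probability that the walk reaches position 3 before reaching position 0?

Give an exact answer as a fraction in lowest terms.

Symmetric walk (p = 1/2): the harmonic-function argument gives P(hit 3 before 0 | start at 1) = a/N.
P = 1/3 = 1/3

Answer: 1/3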